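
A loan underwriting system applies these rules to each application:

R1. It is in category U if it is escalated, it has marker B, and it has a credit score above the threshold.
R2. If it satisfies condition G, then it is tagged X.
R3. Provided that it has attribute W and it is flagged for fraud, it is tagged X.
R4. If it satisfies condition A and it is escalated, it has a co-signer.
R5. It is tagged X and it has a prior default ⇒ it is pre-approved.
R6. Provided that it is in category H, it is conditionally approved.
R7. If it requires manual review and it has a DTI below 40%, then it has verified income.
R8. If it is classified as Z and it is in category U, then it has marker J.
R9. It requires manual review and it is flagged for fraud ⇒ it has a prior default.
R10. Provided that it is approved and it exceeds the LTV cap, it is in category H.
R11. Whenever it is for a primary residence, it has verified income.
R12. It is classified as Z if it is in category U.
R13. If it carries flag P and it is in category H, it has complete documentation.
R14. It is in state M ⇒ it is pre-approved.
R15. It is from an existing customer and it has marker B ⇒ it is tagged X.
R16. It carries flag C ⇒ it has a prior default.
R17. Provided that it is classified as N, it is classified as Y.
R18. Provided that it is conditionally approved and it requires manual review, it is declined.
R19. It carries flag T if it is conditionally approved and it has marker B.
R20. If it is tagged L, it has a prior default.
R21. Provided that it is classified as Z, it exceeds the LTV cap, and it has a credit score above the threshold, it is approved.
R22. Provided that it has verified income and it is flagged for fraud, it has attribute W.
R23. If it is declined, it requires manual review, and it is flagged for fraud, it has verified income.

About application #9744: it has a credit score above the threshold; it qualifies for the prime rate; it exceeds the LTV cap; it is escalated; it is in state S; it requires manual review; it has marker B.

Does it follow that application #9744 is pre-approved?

Forward chaining from the given facts derives: is in category U, is classified as Z, is approved, has marker J, is in category H, is conditionally approved, is declined, carries flag T.
Rules concluding "it is pre-approved": R5 needs "it is tagged X"; R14 needs "it is in state M" — none of these are established.

No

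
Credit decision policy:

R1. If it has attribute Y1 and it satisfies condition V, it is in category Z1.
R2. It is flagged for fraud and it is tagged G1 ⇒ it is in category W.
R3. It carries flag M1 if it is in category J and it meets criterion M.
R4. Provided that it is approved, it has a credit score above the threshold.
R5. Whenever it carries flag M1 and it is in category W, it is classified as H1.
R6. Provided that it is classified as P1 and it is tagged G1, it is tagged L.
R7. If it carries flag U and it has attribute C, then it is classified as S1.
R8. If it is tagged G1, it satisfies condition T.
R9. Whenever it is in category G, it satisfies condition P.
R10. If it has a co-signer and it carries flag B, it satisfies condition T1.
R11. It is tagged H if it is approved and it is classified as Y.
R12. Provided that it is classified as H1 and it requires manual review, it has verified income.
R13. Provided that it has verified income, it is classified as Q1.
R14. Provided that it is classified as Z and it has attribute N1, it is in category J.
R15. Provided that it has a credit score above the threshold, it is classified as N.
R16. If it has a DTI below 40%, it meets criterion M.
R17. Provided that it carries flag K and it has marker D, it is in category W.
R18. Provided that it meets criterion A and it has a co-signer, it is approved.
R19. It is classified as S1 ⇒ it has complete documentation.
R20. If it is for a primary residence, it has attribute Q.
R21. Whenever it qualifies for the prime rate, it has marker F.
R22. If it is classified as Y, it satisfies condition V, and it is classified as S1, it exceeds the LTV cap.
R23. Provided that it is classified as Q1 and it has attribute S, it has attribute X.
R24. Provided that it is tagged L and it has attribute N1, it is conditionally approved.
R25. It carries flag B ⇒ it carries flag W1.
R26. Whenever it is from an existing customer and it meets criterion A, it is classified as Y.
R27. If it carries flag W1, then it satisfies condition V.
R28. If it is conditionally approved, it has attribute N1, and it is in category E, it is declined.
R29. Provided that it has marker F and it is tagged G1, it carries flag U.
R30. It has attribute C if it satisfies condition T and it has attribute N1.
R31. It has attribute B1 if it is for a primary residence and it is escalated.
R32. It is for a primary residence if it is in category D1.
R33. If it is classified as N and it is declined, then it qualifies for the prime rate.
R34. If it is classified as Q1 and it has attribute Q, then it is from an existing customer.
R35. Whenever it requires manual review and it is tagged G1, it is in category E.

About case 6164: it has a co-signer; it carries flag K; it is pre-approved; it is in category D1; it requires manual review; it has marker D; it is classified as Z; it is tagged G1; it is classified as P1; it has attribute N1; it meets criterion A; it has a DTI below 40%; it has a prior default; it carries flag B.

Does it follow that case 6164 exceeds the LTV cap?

By R6 (it is classified as P1, it is tagged G1): it is tagged L.
By R8 (it is tagged G1): it satisfies condition T.
By R14 (it is classified as Z, it has attribute N1): it is in category J.
By R16 (it has a DTI below 40%): it meets criterion M.
By R17 (it carries flag K, it has marker D): it is in category W.
By R18 (it meets criterion A, it has a co-signer): it is approved.
By R24 (it is tagged L, it has attribute N1): it is conditionally approved.
By R25 (it carries flag B): it carries flag W1.
By R27 (it carries flag W1): it satisfies condition V.
By R30 (it satisfies condition T, it has attribute N1): it has attribute C.
By R32 (it is in category D1): it is for a primary residence.
By R35 (it requires manual review, it is tagged G1): it is in category E.
By R3 (it is in category J, it meets criterion M): it carries flag M1.
By R4 (it is approved): it has a credit score above the threshold.
By R5 (it carries flag M1, it is in category W): it is classified as H1.
By R12 (it is classified as H1, it requires manual review): it has verified income.
By R13 (it has verified income): it is classified as Q1.
By R15 (it has a credit score above the threshold): it is classified as N.
By R20 (it is for a primary residence): it has attribute Q.
By R28 (it is conditionally approved, it has attribute N1, it is in category E): it is declined.
By R33 (it is classified as N, it is declined): it qualifies for the prime rate.
By R34 (it is classified as Q1, it has attribute Q): it is from an existing customer.
By R21 (it qualifies for the prime rate): it has marker F.
By R26 (it is from an existing customer, it meets criterion A): it is classified as Y.
By R29 (it has marker F, it is tagged G1): it carries flag U.
By R7 (it carries flag U, it has attribute C): it is classified as S1.
By R22 (it is classified as Y, it satisfies condition V, it is classified as S1): it exceeds the LTV cap.

Yes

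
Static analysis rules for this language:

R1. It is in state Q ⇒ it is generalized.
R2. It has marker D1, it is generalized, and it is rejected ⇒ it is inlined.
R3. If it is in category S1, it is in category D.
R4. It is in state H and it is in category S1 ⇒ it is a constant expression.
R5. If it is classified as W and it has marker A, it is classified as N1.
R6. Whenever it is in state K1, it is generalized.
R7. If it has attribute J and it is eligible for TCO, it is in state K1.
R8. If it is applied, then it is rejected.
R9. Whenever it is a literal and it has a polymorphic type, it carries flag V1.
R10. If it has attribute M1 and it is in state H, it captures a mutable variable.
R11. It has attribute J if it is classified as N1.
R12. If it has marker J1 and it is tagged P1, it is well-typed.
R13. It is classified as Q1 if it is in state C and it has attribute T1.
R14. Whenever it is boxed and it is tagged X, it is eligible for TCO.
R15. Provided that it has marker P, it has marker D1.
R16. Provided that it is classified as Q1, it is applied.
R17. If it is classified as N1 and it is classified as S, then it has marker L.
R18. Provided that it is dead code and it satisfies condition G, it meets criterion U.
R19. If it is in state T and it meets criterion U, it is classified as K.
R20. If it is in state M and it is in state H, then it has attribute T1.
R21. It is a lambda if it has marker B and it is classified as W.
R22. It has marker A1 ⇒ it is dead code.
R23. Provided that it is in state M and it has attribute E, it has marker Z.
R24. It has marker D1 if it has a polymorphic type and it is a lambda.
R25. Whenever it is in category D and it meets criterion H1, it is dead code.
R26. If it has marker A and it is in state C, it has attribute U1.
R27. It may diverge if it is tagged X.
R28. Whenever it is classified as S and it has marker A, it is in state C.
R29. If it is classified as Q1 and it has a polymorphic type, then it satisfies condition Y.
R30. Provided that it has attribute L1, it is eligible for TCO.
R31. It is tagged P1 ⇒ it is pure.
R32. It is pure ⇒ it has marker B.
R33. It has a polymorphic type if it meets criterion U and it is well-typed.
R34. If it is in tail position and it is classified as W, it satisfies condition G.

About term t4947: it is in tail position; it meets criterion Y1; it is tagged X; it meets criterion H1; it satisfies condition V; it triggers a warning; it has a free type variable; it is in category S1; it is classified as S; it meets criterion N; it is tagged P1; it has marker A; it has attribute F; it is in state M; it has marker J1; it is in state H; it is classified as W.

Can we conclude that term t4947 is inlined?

No

Forward chaining from the given facts derives: is in category D, is a constant expression, is classified as N1, has attribute J, is well-typed, has marker L, has attribute T1, is dead code, may diverge, is in state C, is pure, has marker B, satisfies condition G, is classified as Q1, is applied, meets criterion U, is a lambda, has attribute U1, has a polymorphic type, is rejected, has marker D1, satisfies condition Y.
The only rule concluding "it is inlined" is R2, which needs "it is generalized"; that is never established.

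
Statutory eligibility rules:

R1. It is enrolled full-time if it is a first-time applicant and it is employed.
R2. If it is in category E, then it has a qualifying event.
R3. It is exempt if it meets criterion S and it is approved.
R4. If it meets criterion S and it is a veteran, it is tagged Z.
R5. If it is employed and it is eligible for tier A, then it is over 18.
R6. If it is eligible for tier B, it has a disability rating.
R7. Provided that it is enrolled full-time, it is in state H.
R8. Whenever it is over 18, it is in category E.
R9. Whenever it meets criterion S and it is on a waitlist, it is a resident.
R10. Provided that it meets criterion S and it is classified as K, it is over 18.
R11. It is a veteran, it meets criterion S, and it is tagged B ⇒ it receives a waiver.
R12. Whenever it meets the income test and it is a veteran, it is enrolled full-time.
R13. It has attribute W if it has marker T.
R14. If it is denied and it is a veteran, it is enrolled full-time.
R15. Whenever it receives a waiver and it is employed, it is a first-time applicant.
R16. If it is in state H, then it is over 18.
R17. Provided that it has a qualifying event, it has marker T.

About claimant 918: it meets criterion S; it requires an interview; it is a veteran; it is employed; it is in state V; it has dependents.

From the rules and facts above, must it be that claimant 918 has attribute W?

No

Forward chaining from the given facts derives: is tagged Z.
The only rule concluding "it has attribute W" is R13, which needs "it has marker T"; that is never established.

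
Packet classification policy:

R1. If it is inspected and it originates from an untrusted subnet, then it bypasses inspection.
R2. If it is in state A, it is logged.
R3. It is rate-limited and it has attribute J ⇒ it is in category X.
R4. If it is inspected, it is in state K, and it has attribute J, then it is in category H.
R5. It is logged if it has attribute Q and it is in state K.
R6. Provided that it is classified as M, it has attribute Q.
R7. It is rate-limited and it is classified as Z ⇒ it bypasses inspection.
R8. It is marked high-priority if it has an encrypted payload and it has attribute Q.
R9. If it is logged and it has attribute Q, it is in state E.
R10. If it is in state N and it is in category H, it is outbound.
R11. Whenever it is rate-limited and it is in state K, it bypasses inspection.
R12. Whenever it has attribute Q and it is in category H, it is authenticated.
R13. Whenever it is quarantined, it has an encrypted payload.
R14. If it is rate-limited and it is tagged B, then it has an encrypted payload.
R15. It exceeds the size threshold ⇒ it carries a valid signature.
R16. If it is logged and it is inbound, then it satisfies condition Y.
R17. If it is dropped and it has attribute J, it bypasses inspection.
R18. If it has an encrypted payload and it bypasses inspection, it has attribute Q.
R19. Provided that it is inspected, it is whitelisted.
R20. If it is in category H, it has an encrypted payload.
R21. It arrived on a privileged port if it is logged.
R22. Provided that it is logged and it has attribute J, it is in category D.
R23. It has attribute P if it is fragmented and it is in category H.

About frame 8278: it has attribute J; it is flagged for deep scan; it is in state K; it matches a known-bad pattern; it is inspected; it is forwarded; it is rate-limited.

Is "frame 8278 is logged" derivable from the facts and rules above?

Yes

By R4 (it is inspected, it is in state K, it has attribute J): it is in category H.
By R11 (it is rate-limited, it is in state K): it bypasses inspection.
By R20 (it is in category H): it has an encrypted payload.
By R18 (it has an encrypted payload, it bypasses inspection): it has attribute Q.
By R5 (it has attribute Q, it is in state K): it is logged.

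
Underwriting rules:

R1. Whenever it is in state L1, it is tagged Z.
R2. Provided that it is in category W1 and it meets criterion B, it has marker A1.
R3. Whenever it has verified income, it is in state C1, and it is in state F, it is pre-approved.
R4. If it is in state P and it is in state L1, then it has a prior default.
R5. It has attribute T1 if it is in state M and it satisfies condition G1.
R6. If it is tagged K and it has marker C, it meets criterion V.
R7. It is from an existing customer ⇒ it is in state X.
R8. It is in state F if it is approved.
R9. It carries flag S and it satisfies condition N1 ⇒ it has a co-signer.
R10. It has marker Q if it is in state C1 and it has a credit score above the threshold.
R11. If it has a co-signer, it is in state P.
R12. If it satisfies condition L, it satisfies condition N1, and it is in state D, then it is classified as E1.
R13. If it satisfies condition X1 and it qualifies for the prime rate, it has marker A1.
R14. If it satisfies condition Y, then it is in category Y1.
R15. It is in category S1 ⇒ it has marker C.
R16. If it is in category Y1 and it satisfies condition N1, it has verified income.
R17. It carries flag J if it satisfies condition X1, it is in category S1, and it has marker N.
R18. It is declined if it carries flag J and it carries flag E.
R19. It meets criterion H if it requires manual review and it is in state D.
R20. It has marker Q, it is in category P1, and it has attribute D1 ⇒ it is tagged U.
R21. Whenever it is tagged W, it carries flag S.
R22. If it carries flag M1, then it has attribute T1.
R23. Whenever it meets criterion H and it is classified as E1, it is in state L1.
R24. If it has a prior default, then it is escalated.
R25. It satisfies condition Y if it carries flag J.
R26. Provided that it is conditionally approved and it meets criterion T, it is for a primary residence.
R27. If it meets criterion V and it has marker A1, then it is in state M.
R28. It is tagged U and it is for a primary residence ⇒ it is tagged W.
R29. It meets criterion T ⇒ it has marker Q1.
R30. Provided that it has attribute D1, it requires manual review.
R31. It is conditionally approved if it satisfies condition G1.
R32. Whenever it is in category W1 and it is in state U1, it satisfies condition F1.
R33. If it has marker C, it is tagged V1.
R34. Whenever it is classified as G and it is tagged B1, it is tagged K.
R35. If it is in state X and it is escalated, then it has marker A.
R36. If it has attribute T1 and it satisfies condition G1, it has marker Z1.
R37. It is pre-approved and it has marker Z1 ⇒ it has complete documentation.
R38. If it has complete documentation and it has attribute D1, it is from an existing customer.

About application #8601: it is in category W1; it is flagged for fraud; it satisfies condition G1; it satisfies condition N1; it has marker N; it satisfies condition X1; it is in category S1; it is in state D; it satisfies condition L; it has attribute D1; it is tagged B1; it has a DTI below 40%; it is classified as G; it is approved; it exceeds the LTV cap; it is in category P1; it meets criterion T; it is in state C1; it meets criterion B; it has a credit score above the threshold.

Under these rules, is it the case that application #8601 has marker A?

By R2 (it is in category W1, it meets criterion B): it has marker A1.
By R8 (it is approved): it is in state F.
By R10 (it is in state C1, it has a credit score above the threshold): it has marker Q.
By R12 (it satisfies condition L, it satisfies condition N1, it is in state D): it is classified as E1.
By R15 (it is in category S1): it has marker C.
By R17 (it satisfies condition X1, it is in category S1, it has marker N): it carries flag J.
By R20 (it has marker Q, it is in category P1, it has attribute D1): it is tagged U.
By R25 (it carries flag J): it satisfies condition Y.
By R30 (it has attribute D1): it requires manual review.
By R31 (it satisfies condition G1): it is conditionally approved.
By R34 (it is classified as G, it is tagged B1): it is tagged K.
By R6 (it is tagged K, it has marker C): it meets criterion V.
By R14 (it satisfies condition Y): it is in category Y1.
By R16 (it is in category Y1, it satisfies condition N1): it has verified income.
By R19 (it requires manual review, it is in state D): it meets criterion H.
By R23 (it meets criterion H, it is classified as E1): it is in state L1.
By R26 (it is conditionally approved, it meets criterion T): it is for a primary residence.
By R27 (it meets criterion V, it has marker A1): it is in state M.
By R28 (it is tagged U, it is for a primary residence): it is tagged W.
By R3 (it has verified income, it is in state C1, it is in state F): it is pre-approved.
By R5 (it is in state M, it satisfies condition G1): it has attribute T1.
By R21 (it is tagged W): it carries flag S.
By R36 (it has attribute T1, it satisfies condition G1): it has marker Z1.
By R37 (it is pre-approved, it has marker Z1): it has complete documentation.
By R38 (it has complete documentation, it has attribute D1): it is from an existing customer.
By R7 (it is from an existing customer): it is in state X.
By R9 (it carries flag S, it satisfies condition N1): it has a co-signer.
By R11 (it has a co-signer): it is in state P.
By R4 (it is in state P, it is in state L1): it has a prior default.
By R24 (it has a prior default): it is escalated.
By R35 (it is in state X, it is escalated): it has marker A.

Yes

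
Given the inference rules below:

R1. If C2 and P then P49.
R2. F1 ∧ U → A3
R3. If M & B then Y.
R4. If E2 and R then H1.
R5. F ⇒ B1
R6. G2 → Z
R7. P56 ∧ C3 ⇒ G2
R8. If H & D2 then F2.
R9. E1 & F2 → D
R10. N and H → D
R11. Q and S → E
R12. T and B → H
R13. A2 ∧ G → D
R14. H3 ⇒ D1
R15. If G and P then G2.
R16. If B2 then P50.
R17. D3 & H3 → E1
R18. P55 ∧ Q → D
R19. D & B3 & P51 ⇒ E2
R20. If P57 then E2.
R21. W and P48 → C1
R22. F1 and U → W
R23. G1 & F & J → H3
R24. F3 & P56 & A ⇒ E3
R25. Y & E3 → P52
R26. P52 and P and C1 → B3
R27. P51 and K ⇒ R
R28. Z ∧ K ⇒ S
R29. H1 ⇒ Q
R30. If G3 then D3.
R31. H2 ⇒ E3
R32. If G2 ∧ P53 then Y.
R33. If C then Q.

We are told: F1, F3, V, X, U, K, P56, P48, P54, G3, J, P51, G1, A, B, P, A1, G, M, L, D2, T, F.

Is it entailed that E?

Y  (by R3: M, B)
H  (by R12: T, B)
G2  (by R15: G, P)
W  (by R22: F1, U)
H3  (by R23: G1, F, J)
E3  (by R24: F3, P56, A)
P52  (by R25: Y, E3)
R  (by R27: P51, K)
D3  (by R30: G3)
Z  (by R6: G2)
F2  (by R8: H, D2)
E1  (by R17: D3, H3)
C1  (by R21: W, P48)
B3  (by R26: P52, P, C1)
S  (by R28: Z, K)
D  (by R9: E1, F2)
E2  (by R19: D, B3, P51)
H1  (by R4: E2, R)
Q  (by R29: H1)
E  (by R11: Q, S)

Yes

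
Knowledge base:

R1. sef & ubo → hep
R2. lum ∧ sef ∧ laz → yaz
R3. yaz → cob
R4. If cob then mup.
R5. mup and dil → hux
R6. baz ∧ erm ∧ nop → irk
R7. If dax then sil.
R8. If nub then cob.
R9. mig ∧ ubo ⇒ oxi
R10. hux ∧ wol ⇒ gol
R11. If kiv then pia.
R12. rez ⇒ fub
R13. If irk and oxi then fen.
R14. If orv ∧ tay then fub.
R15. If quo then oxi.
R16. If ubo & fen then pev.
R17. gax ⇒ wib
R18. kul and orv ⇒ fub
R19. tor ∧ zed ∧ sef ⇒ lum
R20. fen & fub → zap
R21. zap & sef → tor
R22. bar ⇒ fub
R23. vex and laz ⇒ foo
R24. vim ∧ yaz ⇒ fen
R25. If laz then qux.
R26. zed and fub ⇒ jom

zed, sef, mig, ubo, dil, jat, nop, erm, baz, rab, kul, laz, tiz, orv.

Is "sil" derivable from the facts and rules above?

Forward chaining from the given facts derives: hep, irk, oxi, fen, pev, fub, zap, tor, qux, jom, lum, yaz, cob, mup, hux.
The only rule concluding sil is R7, which needs dax; that is never established.

No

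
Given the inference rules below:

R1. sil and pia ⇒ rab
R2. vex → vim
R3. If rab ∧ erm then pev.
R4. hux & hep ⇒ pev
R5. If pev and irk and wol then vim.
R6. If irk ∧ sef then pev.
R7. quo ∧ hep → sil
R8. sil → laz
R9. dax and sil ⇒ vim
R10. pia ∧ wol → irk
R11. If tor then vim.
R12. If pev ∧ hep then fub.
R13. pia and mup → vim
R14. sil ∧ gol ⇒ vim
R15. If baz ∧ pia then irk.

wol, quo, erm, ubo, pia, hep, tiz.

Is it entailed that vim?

Yes

sil  (by R7: quo, hep)
irk  (by R10: pia, wol)
rab  (by R1: sil, pia)
pev  (by R3: rab, erm)
vim  (by R5: pev, irk, wol)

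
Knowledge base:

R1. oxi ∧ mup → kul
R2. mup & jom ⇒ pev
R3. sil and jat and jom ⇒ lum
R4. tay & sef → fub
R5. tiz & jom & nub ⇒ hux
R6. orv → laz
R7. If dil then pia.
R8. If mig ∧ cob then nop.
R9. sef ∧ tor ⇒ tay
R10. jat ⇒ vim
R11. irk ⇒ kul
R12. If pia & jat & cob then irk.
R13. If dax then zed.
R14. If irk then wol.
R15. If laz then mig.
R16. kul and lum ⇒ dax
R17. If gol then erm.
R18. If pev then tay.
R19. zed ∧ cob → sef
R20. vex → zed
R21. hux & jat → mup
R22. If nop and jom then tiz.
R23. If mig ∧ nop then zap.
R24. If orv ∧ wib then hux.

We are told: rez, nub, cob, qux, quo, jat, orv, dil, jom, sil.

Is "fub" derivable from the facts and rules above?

lum  (by R3: sil, jat, jom)
laz  (by R6: orv)
pia  (by R7: dil)
irk  (by R12: pia, jat, cob)
mig  (by R15: laz)
nop  (by R8: mig, cob)
kul  (by R11: irk)
dax  (by R16: kul, lum)
tiz  (by R22: nop, jom)
hux  (by R5: tiz, jom, nub)
zed  (by R13: dax)
sef  (by R19: zed, cob)
mup  (by R21: hux, jat)
pev  (by R2: mup, jom)
tay  (by R18: pev)
fub  (by R4: tay, sef)

Yes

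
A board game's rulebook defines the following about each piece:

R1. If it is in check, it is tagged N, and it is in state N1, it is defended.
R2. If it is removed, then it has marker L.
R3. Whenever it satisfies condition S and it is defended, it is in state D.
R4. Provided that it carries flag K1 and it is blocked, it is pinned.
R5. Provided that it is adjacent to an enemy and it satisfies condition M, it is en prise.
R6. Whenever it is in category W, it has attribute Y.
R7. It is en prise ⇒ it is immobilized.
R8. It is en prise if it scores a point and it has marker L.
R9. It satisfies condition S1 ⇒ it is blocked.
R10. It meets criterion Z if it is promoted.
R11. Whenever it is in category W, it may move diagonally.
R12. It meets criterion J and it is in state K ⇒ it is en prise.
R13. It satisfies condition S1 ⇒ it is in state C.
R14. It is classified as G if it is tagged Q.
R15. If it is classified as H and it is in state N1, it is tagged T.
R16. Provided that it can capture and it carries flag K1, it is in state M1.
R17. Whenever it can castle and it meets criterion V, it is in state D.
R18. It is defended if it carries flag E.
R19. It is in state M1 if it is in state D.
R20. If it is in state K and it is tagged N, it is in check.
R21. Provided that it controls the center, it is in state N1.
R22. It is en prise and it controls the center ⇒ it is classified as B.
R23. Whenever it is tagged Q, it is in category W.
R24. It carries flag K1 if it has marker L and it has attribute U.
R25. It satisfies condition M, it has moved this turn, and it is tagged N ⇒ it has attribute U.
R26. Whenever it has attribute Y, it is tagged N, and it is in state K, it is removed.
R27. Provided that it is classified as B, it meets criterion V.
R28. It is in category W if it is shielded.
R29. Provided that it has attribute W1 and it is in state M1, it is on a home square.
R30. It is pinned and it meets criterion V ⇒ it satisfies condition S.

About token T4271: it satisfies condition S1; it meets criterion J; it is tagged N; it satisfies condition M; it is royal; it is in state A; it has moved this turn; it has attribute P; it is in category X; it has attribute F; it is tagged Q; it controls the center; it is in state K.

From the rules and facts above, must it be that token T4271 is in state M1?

By R9 (it satisfies condition S1): it is blocked.
By R12 (it meets criterion J, it is in state K): it is en prise.
By R20 (it is in state K, it is tagged N): it is in check.
By R21 (it controls the center): it is in state N1.
By R22 (it is en prise, it controls the center): it is classified as B.
By R23 (it is tagged Q): it is in category W.
By R25 (it satisfies condition M, it has moved this turn, it is tagged N): it has attribute U.
By R27 (it is classified as B): it meets criterion V.
By R1 (it is in check, it is tagged N, it is in state N1): it is defended.
By R6 (it is in category W): it has attribute Y.
By R26 (it has attribute Y, it is tagged N, it is in state K): it is removed.
By R2 (it is removed): it has marker L.
By R24 (it has marker L, it has attribute U): it carries flag K1.
By R4 (it carries flag K1, it is blocked): it is pinned.
By R30 (it is pinned, it meets criterion V): it satisfies condition S.
By R3 (it satisfies condition S, it is defended): it is in state D.
By R19 (it is in state D): it is in state M1.

Yes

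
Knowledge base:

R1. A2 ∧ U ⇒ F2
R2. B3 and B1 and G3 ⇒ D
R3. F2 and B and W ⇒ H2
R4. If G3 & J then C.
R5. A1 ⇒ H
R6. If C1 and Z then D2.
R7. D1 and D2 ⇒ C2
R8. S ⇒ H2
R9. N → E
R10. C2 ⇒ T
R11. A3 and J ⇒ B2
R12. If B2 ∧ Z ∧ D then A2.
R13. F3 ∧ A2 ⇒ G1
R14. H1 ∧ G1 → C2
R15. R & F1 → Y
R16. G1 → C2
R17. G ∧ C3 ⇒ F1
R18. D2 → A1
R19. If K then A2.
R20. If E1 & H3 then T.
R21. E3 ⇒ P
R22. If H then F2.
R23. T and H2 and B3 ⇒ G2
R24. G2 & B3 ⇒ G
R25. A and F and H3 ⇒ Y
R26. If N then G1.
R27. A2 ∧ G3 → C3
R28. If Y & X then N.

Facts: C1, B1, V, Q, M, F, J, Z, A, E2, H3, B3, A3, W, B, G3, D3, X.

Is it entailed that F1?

Yes

D  (by R2: B3, B1, G3)
D2  (by R6: C1, Z)
B2  (by R11: A3, J)
A2  (by R12: B2, Z, D)
A1  (by R18: D2)
Y  (by R25: A, F, H3)
C3  (by R27: A2, G3)
N  (by R28: Y, X)
H  (by R5: A1)
F2  (by R22: H)
G1  (by R26: N)
H2  (by R3: F2, B, W)
C2  (by R16: G1)
T  (by R10: C2)
G2  (by R23: T, H2, B3)
G  (by R24: G2, B3)
F1  (by R17: G, C3)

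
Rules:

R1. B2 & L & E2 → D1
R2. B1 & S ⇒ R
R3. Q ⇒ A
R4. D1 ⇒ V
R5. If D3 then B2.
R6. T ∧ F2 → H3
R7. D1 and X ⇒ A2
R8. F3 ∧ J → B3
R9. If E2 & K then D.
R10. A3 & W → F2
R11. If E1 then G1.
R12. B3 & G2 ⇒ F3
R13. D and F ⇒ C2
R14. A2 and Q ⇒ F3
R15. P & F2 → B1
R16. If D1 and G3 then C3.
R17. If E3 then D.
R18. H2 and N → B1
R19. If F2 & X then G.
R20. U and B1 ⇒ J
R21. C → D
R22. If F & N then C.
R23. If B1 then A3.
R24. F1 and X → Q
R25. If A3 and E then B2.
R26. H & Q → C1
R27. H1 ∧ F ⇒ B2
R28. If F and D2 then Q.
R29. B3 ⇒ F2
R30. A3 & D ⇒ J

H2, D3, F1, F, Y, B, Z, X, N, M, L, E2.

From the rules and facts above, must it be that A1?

Forward chaining from the given facts derives: B2, B1, C, A3, Q, D1, A, V, A2, F3, D, J, B3, C2, F2, G.
No rule has A1 as its conclusion, and it is not among the given facts.

No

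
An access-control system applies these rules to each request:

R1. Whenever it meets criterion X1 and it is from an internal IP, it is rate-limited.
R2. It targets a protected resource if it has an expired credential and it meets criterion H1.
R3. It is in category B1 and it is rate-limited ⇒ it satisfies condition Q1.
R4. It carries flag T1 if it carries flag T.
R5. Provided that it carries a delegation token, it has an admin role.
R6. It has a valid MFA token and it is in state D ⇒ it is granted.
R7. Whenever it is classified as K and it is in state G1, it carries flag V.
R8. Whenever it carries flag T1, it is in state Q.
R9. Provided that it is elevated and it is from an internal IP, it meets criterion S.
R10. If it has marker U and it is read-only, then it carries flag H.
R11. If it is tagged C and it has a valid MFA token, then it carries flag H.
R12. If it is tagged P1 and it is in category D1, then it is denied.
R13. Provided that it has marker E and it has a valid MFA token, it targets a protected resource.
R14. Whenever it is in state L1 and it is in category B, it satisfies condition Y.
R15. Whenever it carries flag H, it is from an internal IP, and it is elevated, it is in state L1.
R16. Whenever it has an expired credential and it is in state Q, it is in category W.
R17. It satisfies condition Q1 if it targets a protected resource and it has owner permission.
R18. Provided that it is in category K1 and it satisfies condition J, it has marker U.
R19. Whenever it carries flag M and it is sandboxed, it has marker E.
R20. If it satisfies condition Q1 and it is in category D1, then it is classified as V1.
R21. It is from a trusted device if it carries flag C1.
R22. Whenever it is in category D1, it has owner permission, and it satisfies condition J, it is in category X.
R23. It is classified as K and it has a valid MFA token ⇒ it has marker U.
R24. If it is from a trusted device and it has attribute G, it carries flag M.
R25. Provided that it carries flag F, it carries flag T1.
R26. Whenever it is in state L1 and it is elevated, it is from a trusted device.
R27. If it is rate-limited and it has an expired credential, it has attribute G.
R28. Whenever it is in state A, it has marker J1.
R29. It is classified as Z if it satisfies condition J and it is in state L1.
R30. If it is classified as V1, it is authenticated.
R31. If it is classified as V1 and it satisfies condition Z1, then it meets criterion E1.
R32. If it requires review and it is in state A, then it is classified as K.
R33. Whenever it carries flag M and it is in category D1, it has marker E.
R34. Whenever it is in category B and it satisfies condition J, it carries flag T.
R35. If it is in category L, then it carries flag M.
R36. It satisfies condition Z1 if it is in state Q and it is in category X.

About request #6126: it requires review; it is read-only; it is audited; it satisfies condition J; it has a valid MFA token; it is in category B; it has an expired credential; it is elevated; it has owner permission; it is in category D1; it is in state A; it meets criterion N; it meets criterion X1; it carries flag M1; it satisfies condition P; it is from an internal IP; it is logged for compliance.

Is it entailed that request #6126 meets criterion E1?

By R1 (it meets criterion X1, it is from an internal IP): it is rate-limited.
By R22 (it is in category D1, it has owner permission, it satisfies condition J): it is in category X.
By R27 (it is rate-limited, it has an expired credential): it has attribute G.
By R32 (it requires review, it is in state A): it is classified as K.
By R34 (it is in category B, it satisfies condition J): it carries flag T.
By R4 (it carries flag T): it carries flag T1.
By R8 (it carries flag T1): it is in state Q.
By R23 (it is classified as K, it has a valid MFA token): it has marker U.
By R36 (it is in state Q, it is in category X): it satisfies condition Z1.
By R10 (it has marker U, it is read-only): it carries flag H.
By R15 (it carries flag H, it is from an internal IP, it is elevated): it is in state L1.
By R26 (it is in state L1, it is elevated): it is from a trusted device.
By R24 (it is from a trusted device, it has attribute G): it carries flag M.
By R33 (it carries flag M, it is in category D1): it has marker E.
By R13 (it has marker E, it has a valid MFA token): it targets a protected resource.
By R17 (it targets a protected resource, it has owner permission): it satisfies condition Q1.
By R20 (it satisfies condition Q1, it is in category D1): it is classified as V1.
By R31 (it is classified as V1, it satisfies condition Z1): it meets criterion E1.

Yes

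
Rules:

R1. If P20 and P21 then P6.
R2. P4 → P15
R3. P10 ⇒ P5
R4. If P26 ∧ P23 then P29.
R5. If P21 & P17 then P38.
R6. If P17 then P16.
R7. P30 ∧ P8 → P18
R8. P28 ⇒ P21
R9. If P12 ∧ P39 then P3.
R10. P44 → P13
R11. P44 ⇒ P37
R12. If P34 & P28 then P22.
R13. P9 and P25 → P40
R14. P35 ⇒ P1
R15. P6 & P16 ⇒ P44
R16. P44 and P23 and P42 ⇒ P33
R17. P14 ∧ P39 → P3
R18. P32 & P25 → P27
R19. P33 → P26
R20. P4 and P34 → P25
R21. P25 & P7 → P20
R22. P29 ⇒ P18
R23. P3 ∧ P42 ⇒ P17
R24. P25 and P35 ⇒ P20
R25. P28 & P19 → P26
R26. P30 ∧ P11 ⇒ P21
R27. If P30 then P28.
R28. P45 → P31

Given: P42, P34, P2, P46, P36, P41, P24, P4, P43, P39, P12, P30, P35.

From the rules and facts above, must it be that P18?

Forward chaining from the given facts derives: P15, P3, P1, P25, P17, P20, P28, P16, P21, P22, P6, P38, P44, P13, P37.
Rules concluding P18: R7 needs P8; R22 needs P29 — none of these are established.

No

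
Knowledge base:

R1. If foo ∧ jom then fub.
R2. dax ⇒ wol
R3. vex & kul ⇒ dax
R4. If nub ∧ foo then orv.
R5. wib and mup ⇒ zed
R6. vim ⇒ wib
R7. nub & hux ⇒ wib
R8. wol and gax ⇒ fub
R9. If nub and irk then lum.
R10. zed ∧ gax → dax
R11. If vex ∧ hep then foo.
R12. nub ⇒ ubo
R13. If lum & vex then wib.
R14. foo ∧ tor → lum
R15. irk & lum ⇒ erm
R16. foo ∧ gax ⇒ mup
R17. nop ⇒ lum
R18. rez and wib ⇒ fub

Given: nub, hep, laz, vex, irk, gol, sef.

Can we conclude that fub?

No

Forward chaining from the given facts derives: lum, foo, ubo, wib, erm, orv.
Rules concluding fub: R1 needs jom; R8 needs wol; R18 needs rez — none of these are established.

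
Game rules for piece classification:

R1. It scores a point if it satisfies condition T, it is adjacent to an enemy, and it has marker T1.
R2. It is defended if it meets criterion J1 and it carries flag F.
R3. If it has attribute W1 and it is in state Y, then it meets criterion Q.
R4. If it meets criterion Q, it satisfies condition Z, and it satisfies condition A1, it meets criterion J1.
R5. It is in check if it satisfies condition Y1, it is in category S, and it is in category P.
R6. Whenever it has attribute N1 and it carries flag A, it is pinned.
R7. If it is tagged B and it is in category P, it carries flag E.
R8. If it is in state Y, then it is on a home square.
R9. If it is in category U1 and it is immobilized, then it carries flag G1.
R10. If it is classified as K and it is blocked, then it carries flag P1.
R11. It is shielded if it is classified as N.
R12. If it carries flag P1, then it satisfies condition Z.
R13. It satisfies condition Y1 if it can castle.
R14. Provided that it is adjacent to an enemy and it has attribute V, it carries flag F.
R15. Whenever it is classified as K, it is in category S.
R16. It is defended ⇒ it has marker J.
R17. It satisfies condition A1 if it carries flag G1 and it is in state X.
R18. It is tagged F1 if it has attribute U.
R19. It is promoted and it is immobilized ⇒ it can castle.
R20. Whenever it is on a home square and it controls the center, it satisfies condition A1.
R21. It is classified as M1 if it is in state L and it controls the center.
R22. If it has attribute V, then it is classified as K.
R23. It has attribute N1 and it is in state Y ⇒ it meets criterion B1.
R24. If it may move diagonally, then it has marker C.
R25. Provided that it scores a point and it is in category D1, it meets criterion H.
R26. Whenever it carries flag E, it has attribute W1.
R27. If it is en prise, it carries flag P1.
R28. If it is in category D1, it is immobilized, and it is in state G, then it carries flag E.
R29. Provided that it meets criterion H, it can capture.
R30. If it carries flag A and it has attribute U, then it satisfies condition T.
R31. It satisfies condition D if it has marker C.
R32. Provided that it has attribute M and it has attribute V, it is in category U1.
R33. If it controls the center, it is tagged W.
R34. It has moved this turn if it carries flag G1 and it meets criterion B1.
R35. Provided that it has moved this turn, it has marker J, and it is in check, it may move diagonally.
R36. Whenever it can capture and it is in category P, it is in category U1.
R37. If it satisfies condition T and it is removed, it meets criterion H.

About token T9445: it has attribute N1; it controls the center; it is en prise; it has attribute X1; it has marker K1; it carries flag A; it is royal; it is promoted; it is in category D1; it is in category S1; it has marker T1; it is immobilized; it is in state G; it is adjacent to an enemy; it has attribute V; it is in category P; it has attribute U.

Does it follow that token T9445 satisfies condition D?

Forward chaining from the given facts derives: is pinned, carries flag F, is tagged F1, can castle, is classified as K, carries flag P1, carries flag E, satisfies condition T, is tagged W, scores a point, satisfies condition Z, satisfies condition Y1, is in category S, meets criterion H, has attribute W1, can capture, is in category U1, is in check, carries flag G1.
The only rule concluding "it satisfies condition D" is R31, which needs "it has marker C"; that is never established.

No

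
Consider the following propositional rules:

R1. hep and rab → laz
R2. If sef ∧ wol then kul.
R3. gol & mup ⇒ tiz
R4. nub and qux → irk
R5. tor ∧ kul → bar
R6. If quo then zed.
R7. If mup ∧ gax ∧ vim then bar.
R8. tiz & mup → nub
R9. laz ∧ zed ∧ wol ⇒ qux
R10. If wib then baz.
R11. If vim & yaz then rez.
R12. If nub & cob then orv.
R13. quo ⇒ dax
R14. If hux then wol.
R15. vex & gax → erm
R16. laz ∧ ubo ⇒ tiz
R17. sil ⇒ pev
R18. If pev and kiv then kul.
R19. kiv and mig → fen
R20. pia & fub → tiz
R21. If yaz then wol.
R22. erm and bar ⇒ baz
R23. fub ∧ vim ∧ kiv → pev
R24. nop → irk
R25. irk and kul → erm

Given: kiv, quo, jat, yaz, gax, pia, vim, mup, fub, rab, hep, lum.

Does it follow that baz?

laz  (by R1: hep, rab)
zed  (by R6: quo)
bar  (by R7: mup, gax, vim)
tiz  (by R20: pia, fub)
wol  (by R21: yaz)
pev  (by R23: fub, vim, kiv)
nub  (by R8: tiz, mup)
qux  (by R9: laz, zed, wol)
kul  (by R18: pev, kiv)
irk  (by R4: nub, qux)
erm  (by R25: irk, kul)
baz  (by R22: erm, bar)

Yes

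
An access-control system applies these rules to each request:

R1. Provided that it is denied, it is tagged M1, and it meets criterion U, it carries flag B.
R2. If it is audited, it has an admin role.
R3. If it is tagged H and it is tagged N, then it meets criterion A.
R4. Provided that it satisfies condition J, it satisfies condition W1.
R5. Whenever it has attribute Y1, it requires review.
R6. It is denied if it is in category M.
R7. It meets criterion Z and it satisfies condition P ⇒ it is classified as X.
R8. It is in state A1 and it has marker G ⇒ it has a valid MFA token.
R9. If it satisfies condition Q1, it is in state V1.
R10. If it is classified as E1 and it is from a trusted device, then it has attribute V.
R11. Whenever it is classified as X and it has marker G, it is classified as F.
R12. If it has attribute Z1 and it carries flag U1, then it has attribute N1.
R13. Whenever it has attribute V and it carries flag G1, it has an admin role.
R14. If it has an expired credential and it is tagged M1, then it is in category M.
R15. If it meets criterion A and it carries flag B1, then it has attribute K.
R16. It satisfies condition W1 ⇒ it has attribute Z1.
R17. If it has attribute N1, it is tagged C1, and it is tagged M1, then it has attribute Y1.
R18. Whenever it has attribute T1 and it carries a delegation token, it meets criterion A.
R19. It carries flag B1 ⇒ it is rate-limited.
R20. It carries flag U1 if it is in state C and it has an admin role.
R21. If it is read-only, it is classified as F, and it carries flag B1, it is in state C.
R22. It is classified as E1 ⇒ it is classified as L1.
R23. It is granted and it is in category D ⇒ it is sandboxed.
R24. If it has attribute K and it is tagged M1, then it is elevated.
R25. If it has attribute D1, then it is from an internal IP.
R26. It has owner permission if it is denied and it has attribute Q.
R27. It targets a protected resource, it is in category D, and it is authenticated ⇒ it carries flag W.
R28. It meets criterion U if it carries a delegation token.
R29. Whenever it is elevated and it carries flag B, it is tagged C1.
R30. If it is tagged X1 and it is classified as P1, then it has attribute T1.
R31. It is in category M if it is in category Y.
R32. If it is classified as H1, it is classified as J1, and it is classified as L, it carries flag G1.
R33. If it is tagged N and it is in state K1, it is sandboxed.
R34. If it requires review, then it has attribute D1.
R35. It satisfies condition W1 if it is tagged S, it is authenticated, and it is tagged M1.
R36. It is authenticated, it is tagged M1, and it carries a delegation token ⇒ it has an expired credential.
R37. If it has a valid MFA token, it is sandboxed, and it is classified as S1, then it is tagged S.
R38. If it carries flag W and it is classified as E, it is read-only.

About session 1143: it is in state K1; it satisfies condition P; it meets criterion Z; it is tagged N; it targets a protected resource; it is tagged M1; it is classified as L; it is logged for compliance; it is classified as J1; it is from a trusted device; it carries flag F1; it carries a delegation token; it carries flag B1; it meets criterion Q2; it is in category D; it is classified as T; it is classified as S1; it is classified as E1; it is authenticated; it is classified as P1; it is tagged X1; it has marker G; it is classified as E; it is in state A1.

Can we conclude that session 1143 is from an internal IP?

No

Forward chaining from the given facts derives: is classified as X, has a valid MFA token, has attribute V, is classified as F, is rate-limited, is classified as L1, carries flag W, meets criterion U, has attribute T1, is sandboxed, has an expired credential, is tagged S, is read-only, is in category M, meets criterion A, is in state C, satisfies condition W1, is denied, has attribute K, has attribute Z1, is elevated, carries flag B, is tagged C1.
The only rule concluding "it is from an internal IP" is R25, which needs "it has attribute D1"; that is never established.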